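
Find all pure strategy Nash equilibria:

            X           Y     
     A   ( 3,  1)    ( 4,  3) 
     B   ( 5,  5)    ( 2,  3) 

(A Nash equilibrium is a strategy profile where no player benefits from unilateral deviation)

Nash equilibrium: (A, Y), (B, X)

Work:
Best responses:
  P1 vs X: payoffs [3, 5] → best response B (payoff 5)
  P1 vs Y: payoffs [4, 2] → best response A (payoff 4)
  P2 vs A: payoffs [1, 3] → best response Y (payoff 3)
  P2 vs B: payoffs [5, 3] → best response X (payoff 5)
Mutual best responses: (A,Y), (B,X) → Nash equilibria.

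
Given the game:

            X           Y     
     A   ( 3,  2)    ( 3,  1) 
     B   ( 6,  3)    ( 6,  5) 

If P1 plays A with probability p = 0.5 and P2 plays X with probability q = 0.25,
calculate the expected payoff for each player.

E[P1] = 4.5, E[P2] = 2.875

Work:
E[P1] = p·q·π₁(A,X) + p·(1-q)·π₁(A,Y) + (1-p)·q·π₁(B,X) + (1-p)·(1-q)·π₁(B,Y)
= 0.5·0.25·3 + 0.5·0.75·3 + 0.5·0.25·6 + 0.5·0.75·6
= 4.5

E[P2] = 2.875 (similar calculation)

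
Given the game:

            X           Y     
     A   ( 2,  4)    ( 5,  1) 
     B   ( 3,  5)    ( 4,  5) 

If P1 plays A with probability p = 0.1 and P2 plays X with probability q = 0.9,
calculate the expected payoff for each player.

E[P1] = 3.02, E[P2] = 4.87

Work:
E[P1] = p·q·π₁(A,X) + p·(1-q)·π₁(A,Y) + (1-p)·q·π₁(B,X) + (1-p)·(1-q)·π₁(B,Y)
= 0.1·0.9·2 + 0.1·0.1·5 + 0.9·0.9·3 + 0.9·0.1·4
= 3.02

E[P2] = 4.87 (similar calculation)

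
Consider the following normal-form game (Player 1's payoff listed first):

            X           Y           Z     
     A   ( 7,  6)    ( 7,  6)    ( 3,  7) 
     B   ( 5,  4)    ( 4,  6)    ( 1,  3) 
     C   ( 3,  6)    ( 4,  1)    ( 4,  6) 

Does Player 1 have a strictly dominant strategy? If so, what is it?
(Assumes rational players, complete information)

No strictly dominant strategy exists for Player 1

Work:
A strategy strictly dominates another if it gives a strictly higher payoff against every opponent action. Compare each pair of P1's strategies column-by-column:
  A vs B: [7 vs 5, 7 vs 4, 3 vs 1] → A strictly dominates B
  A vs C: [7 vs 3, 7 vs 4, 3 vs 4] → A does not strictly dominate C (column Z: 3 ≤ 4)
  B vs A: [5 vs 7, 4 vs 7, 1 vs 3] → B does not strictly dominate A (column X: 5 ≤ 7)
  B vs C: [5 vs 3, 4 vs 4, 1 vs 4] → B does not strictly dominate C (column Y: 4 ≤ 4)
  C vs A: [3 vs 7, 4 vs 7, 4 vs 3] → C does not strictly dominate A (column X: 3 ≤ 7)
  C vs B: [3 vs 5, 4 vs 4, 4 vs 1] → C does not strictly dominate B (column X: 3 ≤ 5)
No single strategy strictly dominates all others → no strictly dominant strategy.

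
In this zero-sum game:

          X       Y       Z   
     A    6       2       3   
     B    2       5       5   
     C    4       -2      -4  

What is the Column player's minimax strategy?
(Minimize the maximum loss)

Column should play Y or Z (all achieve the minimum), value = 5

Work:
Column player minimizes Row's maximum payoff:
Column X: max payoff to Row = 6
Column Y: max payoff to Row = 5
Column Z: max payoff to Row = 5
Minimum is 5, achieved by columns Y, Z (tied).
Each of Y or Z is a minimax strategy.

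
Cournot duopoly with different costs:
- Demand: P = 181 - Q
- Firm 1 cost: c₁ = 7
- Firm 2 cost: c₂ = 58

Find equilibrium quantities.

q₁* = 75.0, q₂* = 24.0

Work:
Reaction: q₁ = (181 - 7 - q₂)/2
Reaction: q₂ = (181 - 58 - q₁)/2
Solve simultaneously:
q₁* = (181 - 2×7 + 58)/3 = 75.0
q₂* = (181 - 2×58 + 7)/3 = 24.0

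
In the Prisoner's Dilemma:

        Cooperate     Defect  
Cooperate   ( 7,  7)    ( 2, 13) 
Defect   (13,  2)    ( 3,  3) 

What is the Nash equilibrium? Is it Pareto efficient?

(Defect, Defect) is NE; not Pareto efficient

Work:
Defect dominates Cooperate for both players:
If P2 cooperates: Defect (13) > Cooperate (7)
If P2 defects: Defect (3) > Cooperate (2)
NE: (Defect, Defect) with payoff (3, 3)
But (Cooperate, Cooperate) = (7, 7) Pareto dominates (3, 3)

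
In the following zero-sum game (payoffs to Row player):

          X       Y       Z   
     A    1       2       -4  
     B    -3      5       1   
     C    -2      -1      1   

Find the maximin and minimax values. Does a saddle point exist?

Maximin = -2, Minimax = 1, Saddle: False

Work:
Row minimums: [-4, -3, -2] → maximin = -2
Column maximums: [1, 5, 1] → minimax = 1
No saddle point (maximin ≠ minimax). Mixed strategy needed.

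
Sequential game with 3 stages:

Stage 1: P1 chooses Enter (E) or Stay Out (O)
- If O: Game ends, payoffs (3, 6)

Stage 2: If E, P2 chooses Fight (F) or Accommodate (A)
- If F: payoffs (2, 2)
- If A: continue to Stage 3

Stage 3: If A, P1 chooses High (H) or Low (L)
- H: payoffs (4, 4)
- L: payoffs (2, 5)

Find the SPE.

SPE: (E, A, H); Outcome (4, 4)

Work:
Stage 3: P1 chooses H (4 vs 2)
Stage 2: P2: F->2, A->4 (anticipating H). Choose A
Stage 1: P1: O->3, E->4 (anticipating A, H). Choose E
SPE path: E -> A -> H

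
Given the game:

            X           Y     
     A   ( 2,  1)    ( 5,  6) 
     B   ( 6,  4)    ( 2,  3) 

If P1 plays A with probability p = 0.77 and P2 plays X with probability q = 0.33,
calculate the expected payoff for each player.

E[P1] = 3.8513, E[P2] = 4.1154

Work:
E[P1] = p·q·π₁(A,X) + p·(1-q)·π₁(A,Y) + (1-p)·q·π₁(B,X) + (1-p)·(1-q)·π₁(B,Y)
= 0.77·0.33·2 + 0.77·0.67·5 + 0.23·0.33·6 + 0.23·0.67·2
= 3.8513

E[P2] = 4.1154 (similar calculation)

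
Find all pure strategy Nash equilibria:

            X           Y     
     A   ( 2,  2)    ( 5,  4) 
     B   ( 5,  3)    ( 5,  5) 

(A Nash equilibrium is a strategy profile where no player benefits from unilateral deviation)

Nash equilibrium: (A, Y), (B, Y)

Work:
Best responses:
  P1 vs X: payoffs [2, 5] → best response B (payoff 5)
  P1 vs Y: payoffs [5, 5] → best response A/B (payoff 5)
  P2 vs A: payoffs [2, 4] → best response Y (payoff 4)
  P2 vs B: payoffs [3, 5] → best response Y (payoff 5)
Mutual best responses: (A,Y), (B,Y) → Nash equilibria.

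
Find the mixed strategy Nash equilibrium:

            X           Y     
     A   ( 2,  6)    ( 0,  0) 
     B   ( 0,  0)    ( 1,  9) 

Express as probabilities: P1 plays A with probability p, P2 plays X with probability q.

p = 0.6, q = 0.3333

Work:
Find probabilities that make opponent indifferent:
P2 chooses q to make P1 indifferent between A and B
P1 chooses p to make P2 indifferent between X and Y
Mixed NE: P1 plays (A: 0.6, B: 0.4), P2 plays (X: 0.3333, Y: 0.6667)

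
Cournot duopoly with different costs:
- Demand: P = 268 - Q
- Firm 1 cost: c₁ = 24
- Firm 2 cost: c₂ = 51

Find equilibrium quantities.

q₁* = 90.33, q₂* = 63.33

Work:
Reaction: q₁ = (268 - 24 - q₂)/2
Reaction: q₂ = (268 - 51 - q₁)/2
Solve simultaneously:
q₁* = (268 - 2×24 + 51)/3 = 90.33
q₂* = (268 - 2×51 + 24)/3 = 63.33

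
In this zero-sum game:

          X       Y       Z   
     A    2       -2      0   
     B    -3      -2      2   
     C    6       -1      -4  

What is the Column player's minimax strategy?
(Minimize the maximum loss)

Column should play Y, value = -1

Work:
Column player minimizes Row's maximum payoff:
Column X: max payoff to Row = 6
Column Y: max payoff to Row = -1
Column Z: max payoff to Row = 2
Minimum is -1, achieved by column Y.
Minimax strategy: Y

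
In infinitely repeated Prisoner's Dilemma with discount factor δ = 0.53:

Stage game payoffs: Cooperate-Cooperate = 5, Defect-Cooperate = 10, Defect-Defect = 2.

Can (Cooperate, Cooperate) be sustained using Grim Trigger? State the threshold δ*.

δ* = 0.625; since δ = 0.53 < 0.625, cooperation cannot be sustained

Work:
For Grim Trigger:
Cooperate forever: 5/(1-δ)
Defect then punished: 10 + 2·δ/(1-δ)
Need: 5/(1-δ) ≥ 10 + 2·δ/(1-δ)
Solving: δ ≥ (T-R)/(T-P) = (10-5)/(10-2) = 0.625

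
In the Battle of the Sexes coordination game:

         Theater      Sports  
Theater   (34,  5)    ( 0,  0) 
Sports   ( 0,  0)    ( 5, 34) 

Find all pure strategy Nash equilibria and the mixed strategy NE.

Pure NE: (Theater, Theater) and (Sports, Sports); Mixed NE: p = 0.8718, q = 0.1282

Work:
Check pure NE:
(Theater, Theater): (34, 5) - no unilateral deviation beneficial
(Sports, Sports): (5, 34) - no unilateral deviation beneficial
Mixed NE: P1 plays Theater with p = 0.8718, P2 plays Theater with q = 0.1282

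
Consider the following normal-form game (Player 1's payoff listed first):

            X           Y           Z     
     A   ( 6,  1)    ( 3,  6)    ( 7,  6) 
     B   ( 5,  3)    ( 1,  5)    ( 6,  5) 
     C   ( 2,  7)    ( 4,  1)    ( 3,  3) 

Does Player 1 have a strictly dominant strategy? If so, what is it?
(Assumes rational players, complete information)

No strictly dominant strategy exists for Player 1

Work:
A strategy strictly dominates another if it gives a strictly higher payoff against every opponent action. Compare each pair of P1's strategies column-by-column:
  A vs B: [6 vs 5, 3 vs 1, 7 vs 6] → A strictly dominates B
  A vs C: [6 vs 2, 3 vs 4, 7 vs 3] → A does not strictly dominate C (column Y: 3 ≤ 4)
  B vs A: [5 vs 6, 1 vs 3, 6 vs 7] → B does not strictly dominate A (column X: 5 ≤ 6)
  B vs C: [5 vs 2, 1 vs 4, 6 vs 3] → B does not strictly dominate C (column Y: 1 ≤ 4)
  C vs A: [2 vs 6, 4 vs 3, 3 vs 7] → C does not strictly dominate A (column X: 2 ≤ 6)
  C vs B: [2 vs 5, 4 vs 1, 3 vs 6] → C does not strictly dominate B (column X: 2 ≤ 5)
No single strategy strictly dominates all others → no strictly dominant strategy.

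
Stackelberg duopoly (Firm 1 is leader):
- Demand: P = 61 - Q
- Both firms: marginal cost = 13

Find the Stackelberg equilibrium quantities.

q₁* (leader) = 24.0, q₂* (follower) = 12.0

Work:
Follower's reaction: q₂ = (a - c - q₁)/2
Leader substitutes: π₁ = q₁·(a - q₁ - (a-c-q₁)/2 - c)
FOC: q₁* = (61 - 13)/2 = 24.00
Then: q₂* = (61 - 13 - 24.0)/2 = 12.00
Leader has first-mover advantage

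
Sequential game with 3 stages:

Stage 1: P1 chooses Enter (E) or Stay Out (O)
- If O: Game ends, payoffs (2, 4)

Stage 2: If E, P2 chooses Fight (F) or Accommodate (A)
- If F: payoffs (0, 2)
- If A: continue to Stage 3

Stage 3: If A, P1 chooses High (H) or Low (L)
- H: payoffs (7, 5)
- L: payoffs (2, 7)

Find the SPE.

SPE: (E, A, H); Outcome (7, 5)

Work:
Stage 3: P1 chooses H (7 vs 2)
Stage 2: P2: F->2, A->5 (anticipating H). Choose A
Stage 1: P1: O->2, E->7 (anticipating A, H). Choose E
SPE path: E -> A -> H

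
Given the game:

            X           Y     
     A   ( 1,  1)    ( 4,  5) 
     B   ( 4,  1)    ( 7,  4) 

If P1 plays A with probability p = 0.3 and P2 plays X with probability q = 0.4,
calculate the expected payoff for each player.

E[P1] = 4.9, E[P2] = 2.98

Work:
E[P1] = p·q·π₁(A,X) + p·(1-q)·π₁(A,Y) + (1-p)·q·π₁(B,X) + (1-p)·(1-q)·π₁(B,Y)
= 0.3·0.4·1 + 0.3·0.6·4 + 0.7·0.4·4 + 0.7·0.6·7
= 4.9

E[P2] = 2.98 (similar calculation)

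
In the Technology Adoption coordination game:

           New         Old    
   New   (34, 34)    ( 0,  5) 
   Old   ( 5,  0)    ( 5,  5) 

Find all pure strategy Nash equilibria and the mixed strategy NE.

Pure NE: (New, New) and (Old, Old); Mixed NE: p = 0.1471, q = 0.1471

Work:
Check pure NE:
(New, New): (34, 34) - no unilateral deviation beneficial
(Old, Old): (5, 5) - no unilateral deviation beneficial
Mixed NE: P1 plays New with p = 0.1471, P2 plays New with q = 0.1471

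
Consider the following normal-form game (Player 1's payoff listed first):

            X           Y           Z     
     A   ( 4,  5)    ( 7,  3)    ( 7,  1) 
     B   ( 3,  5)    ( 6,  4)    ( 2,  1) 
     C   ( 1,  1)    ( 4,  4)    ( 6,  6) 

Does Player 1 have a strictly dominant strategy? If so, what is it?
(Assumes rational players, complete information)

Yes, Player 1's strictly dominant strategy is A

Work:
A strategy strictly dominates another if it gives a strictly higher payoff against every opponent action. Compare each pair of P1's strategies column-by-column:
  A vs B: [4 vs 3, 7 vs 6, 7 vs 2] → A strictly dominates B
  A vs C: [4 vs 1, 7 vs 4, 7 vs 6] → A strictly dominates C
  B vs A: [3 vs 4, 6 vs 7, 2 vs 7] → B does not strictly dominate A (column X: 3 ≤ 4)
  B vs C: [3 vs 1, 6 vs 4, 2 vs 6] → B does not strictly dominate C (column Z: 2 ≤ 6)
  C vs A: [1 vs 4, 4 vs 7, 6 vs 7] → C does not strictly dominate A (column X: 1 ≤ 4)
  C vs B: [1 vs 3, 4 vs 6, 6 vs 2] → C does not strictly dominate B (column X: 1 ≤ 3)
A strictly dominates every other strategy → strictly dominant.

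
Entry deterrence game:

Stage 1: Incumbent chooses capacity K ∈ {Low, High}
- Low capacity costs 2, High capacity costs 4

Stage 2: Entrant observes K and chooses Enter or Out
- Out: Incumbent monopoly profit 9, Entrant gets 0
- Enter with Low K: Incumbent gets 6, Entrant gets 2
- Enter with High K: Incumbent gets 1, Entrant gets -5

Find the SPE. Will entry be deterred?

SPE: (High, Enter|Low, Out|High); Entry deterred. Incumbent net profit = 5

Work:
After Low K: Entrant enters (2 > 0)
After High K: Entrant stays out (-5 < 0)
Incumbent: Low → 6−2=4, High → 9−4=5
Incumbent chooses High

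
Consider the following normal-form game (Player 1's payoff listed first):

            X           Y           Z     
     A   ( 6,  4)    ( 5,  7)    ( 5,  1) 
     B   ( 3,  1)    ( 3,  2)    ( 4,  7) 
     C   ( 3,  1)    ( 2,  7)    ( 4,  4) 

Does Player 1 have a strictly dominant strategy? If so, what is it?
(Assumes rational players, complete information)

Yes, Player 1's strictly dominant strategy is A

Work:
A strategy strictly dominates another if it gives a strictly higher payoff against every opponent action. Compare each pair of P1's strategies column-by-column:
  A vs B: [6 vs 3, 5 vs 3, 5 vs 4] → A strictly dominates B
  A vs C: [6 vs 3, 5 vs 2, 5 vs 4] → A strictly dominates C
  B vs A: [3 vs 6, 3 vs 5, 4 vs 5] → B does not strictly dominate A (column X: 3 ≤ 6)
  B vs C: [3 vs 3, 3 vs 2, 4 vs 4] → B does not strictly dominate C (column X: 3 ≤ 3)
  C vs A: [3 vs 6, 2 vs 5, 4 vs 5] → C does not strictly dominate A (column X: 3 ≤ 6)
  C vs B: [3 vs 3, 2 vs 3, 4 vs 4] → C does not strictly dominate B (column X: 3 ≤ 3)
A strictly dominates every other strategy → strictly dominant.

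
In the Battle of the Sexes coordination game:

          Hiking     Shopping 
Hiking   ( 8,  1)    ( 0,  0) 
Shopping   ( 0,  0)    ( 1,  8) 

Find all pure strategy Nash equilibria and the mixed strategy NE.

Pure NE: (Hiking, Hiking) and (Shopping, Shopping); Mixed NE: p = 0.8889, q = 0.1111

Work:
Check pure NE:
(Hiking, Hiking): (8, 1) - no unilateral deviation beneficial
(Shopping, Shopping): (1, 8) - no unilateral deviation beneficial
Mixed NE: P1 plays Hiking with p = 0.8889, P2 plays Hiking with q = 0.1111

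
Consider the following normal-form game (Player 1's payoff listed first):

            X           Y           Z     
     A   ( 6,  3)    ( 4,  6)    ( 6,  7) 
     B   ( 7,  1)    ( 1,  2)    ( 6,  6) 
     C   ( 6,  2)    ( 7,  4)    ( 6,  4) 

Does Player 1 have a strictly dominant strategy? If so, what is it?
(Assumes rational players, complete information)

No strictly dominant strategy exists for Player 1

Work:
A strategy strictly dominates another if it gives a strictly higher payoff against every opponent action. Compare each pair of P1's strategies column-by-column:
  A vs B: [6 vs 7, 4 vs 1, 6 vs 6] → A does not strictly dominate B (column X: 6 ≤ 7)
  A vs C: [6 vs 6, 4 vs 7, 6 vs 6] → A does not strictly dominate C (column X: 6 ≤ 6)
  B vs A: [7 vs 6, 1 vs 4, 6 vs 6] → B does not strictly dominate A (column Y: 1 ≤ 4)
  B vs C: [7 vs 6, 1 vs 7, 6 vs 6] → B does not strictly dominate C (column Y: 1 ≤ 7)
  C vs A: [6 vs 6, 7 vs 4, 6 vs 6] → C does not strictly dominate A (column X: 6 ≤ 6)
  C vs B: [6 vs 7, 7 vs 1, 6 vs 6] → C does not strictly dominate B (column X: 6 ≤ 7)
No single strategy strictly dominates all others → no strictly dominant strategy.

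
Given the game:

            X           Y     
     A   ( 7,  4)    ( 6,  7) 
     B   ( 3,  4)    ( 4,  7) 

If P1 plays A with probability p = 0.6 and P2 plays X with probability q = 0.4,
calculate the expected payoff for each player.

E[P1] = 5.28, E[P2] = 5.8

Work:
E[P1] = p·q·π₁(A,X) + p·(1-q)·π₁(A,Y) + (1-p)·q·π₁(B,X) + (1-p)·(1-q)·π₁(B,Y)
= 0.6·0.4·7 + 0.6·0.6·6 + 0.4·0.4·3 + 0.4·0.6·4
= 5.28

E[P2] = 5.8 (similar calculation)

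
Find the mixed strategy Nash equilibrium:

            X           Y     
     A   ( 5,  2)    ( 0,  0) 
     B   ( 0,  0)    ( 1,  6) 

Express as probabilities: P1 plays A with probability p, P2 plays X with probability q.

p = 0.75, q = 0.1667

Work:
Find probabilities that make opponent indifferent:
P2 chooses q to make P1 indifferent between A and B
P1 chooses p to make P2 indifferent between X and Y
Mixed NE: P1 plays (A: 0.75, B: 0.25), P2 plays (X: 0.1667, Y: 0.8333)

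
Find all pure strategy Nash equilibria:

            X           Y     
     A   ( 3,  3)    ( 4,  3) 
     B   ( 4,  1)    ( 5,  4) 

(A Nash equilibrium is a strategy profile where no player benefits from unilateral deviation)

Nash equilibrium: (B, Y)

Work:
Best responses:
  P1 vs X: payoffs [3, 4] → best response B (payoff 4)
  P1 vs Y: payoffs [4, 5] → best response B (payoff 5)
  P2 vs A: payoffs [3, 3] → best response X/Y (payoff 3)
  P2 vs B: payoffs [1, 4] → best response Y (payoff 4)
Mutual best responses: (B,Y) → Nash equilibria.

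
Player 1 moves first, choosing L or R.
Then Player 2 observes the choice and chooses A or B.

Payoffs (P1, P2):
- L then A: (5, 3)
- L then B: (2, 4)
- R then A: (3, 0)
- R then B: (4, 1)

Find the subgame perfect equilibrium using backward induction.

P1 plays R, P2 plays B after L and B after R; Payoff (4, 1)

Work:
Backward induction:
After L: P2 chooses B → P1 gets 2
After R: P2 chooses B → P1 gets 4
P1 chooses R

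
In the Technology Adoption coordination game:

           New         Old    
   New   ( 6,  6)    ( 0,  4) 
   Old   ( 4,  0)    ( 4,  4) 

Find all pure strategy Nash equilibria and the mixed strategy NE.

Pure NE: (New, New) and (Old, Old); Mixed NE: p = 0.6667, q = 0.6667

Work:
Check pure NE:
(New, New): (6, 6) - no unilateral deviation beneficial
(Old, Old): (4, 4) - no unilateral deviation beneficial
Mixed NE: P1 plays New with p = 0.6667, P2 plays New with q = 0.6667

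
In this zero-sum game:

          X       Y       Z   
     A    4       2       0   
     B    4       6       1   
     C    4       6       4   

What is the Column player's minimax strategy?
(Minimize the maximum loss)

Column should play X or Z (all achieve the minimum), value = 4

Work:
Column player minimizes Row's maximum payoff:
Column X: max payoff to Row = 4
Column Y: max payoff to Row = 6
Column Z: max payoff to Row = 4
Minimum is 4, achieved by columns X, Z (tied).
Each of X or Z is a minimax strategy.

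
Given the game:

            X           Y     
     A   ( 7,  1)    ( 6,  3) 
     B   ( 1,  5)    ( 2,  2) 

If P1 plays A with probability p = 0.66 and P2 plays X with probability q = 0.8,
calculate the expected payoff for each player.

E[P1] = 4.896, E[P2] = 2.42

Work:
E[P1] = p·q·π₁(A,X) + p·(1-q)·π₁(A,Y) + (1-p)·q·π₁(B,X) + (1-p)·(1-q)·π₁(B,Y)
= 0.66·0.8·7 + 0.66·0.2·6 + 0.34·0.8·1 + 0.34·0.2·2
= 4.896

E[P2] = 2.42 (similar calculation)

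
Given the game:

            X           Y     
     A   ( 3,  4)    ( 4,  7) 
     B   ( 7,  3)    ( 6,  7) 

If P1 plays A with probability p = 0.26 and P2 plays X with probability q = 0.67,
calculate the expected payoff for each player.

E[P1] = 5.8016, E[P2] = 4.4942

Work:
E[P1] = p·q·π₁(A,X) + p·(1-q)·π₁(A,Y) + (1-p)·q·π₁(B,X) + (1-p)·(1-q)·π₁(B,Y)
= 0.26·0.67·3 + 0.26·0.33·4 + 0.74·0.67·7 + 0.74·0.33·6
= 5.8016

E[P2] = 4.4942 (similar calculation)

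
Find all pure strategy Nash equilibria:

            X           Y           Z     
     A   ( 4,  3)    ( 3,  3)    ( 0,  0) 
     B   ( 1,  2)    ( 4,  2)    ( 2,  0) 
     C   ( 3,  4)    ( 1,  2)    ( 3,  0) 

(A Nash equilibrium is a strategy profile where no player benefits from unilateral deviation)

Nash equilibrium: (A, X), (B, Y)

Work:
Best responses:
  P1 vs X: payoffs [4, 1, 3] → best response A (payoff 4)
  P1 vs Y: payoffs [3, 4, 1] → best response B (payoff 4)
  P1 vs Z: payoffs [0, 2, 3] → best response C (payoff 3)
  P2 vs A: payoffs [3, 3, 0] → best response X/Y (payoff 3)
  P2 vs B: payoffs [2, 2, 0] → best response X/Y (payoff 2)
  P2 vs C: payoffs [4, 2, 0] → best response X (payoff 4)
Mutual best responses: (A,X), (B,Y) → Nash equilibria.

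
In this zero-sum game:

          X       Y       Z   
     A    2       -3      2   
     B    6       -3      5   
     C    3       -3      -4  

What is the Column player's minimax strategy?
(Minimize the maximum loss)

Column should play Y, value = -3

Work:
Column player minimizes Row's maximum payoff:
Column X: max payoff to Row = 6
Column Y: max payoff to Row = -3
Column Z: max payoff to Row = 5
Minimum is -3, achieved by column Y.
Minimax strategy: Y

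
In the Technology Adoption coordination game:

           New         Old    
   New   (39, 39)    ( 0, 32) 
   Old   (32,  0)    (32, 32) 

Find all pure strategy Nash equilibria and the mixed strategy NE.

Pure NE: (New, New) and (Old, Old); Mixed NE: p = 0.8205, q = 0.8205

Work:
Check pure NE:
(New, New): (39, 39) - no unilateral deviation beneficial
(Old, Old): (32, 32) - no unilateral deviation beneficial
Mixed NE: P1 plays New with p = 0.8205, P2 plays New with q = 0.8205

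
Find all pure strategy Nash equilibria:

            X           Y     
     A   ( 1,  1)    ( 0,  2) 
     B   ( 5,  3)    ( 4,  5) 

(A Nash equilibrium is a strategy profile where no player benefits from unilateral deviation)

Nash equilibrium: (B, Y)

Work:
Best responses:
  P1 vs X: payoffs [1, 5] → best response B (payoff 5)
  P1 vs Y: payoffs [0, 4] → best response B (payoff 4)
  P2 vs A: payoffs [1, 2] → best response Y (payoff 2)
  P2 vs B: payoffs [3, 5] → best response Y (payoff 5)
Mutual best responses: (B,Y) → Nash equilibria.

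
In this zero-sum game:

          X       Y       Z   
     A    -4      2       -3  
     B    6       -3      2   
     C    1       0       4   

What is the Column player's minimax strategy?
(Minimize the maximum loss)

Column should play Y, value = 2

Work:
Column player minimizes Row's maximum payoff:
Column X: max payoff to Row = 6
Column Y: max payoff to Row = 2
Column Z: max payoff to Row = 4
Minimum is 2, achieved by column Y.
Minimax strategy: Y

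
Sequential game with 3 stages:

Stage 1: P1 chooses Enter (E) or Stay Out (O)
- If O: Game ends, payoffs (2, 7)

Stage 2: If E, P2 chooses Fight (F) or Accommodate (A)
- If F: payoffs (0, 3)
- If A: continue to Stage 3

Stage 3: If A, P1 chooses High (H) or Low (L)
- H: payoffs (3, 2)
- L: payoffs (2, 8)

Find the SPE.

SPE: (O, F, H); Outcome (2, 7)

Work:
Stage 3: P1 chooses H (3 vs 2)
Stage 2: P2: F->3, A->2 (anticipating H). Choose F
Stage 1: P1: O->2, E->0 (anticipating F, H). Choose O
SPE path: O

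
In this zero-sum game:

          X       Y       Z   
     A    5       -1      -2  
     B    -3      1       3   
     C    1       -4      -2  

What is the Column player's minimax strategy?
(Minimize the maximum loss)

Column should play Y, value = 1

Work:
Column player minimizes Row's maximum payoff:
Column X: max payoff to Row = 5
Column Y: max payoff to Row = 1
Column Z: max payoff to Row = 3
Minimum is 1, achieved by column Y.
Minimax strategy: Y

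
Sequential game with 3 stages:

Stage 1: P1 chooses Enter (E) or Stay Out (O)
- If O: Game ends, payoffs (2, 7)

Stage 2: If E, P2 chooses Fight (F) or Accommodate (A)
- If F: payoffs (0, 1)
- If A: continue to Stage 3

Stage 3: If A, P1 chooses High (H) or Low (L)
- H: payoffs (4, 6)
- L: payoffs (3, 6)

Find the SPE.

SPE: (E, A, H); Outcome (4, 6)

Work:
Stage 3: P1 chooses H (4 vs 3)
Stage 2: P2: F->1, A->6 (anticipating H). Choose A
Stage 1: P1: O->2, E->4 (anticipating A, H). Choose E
SPE path: E -> A -> H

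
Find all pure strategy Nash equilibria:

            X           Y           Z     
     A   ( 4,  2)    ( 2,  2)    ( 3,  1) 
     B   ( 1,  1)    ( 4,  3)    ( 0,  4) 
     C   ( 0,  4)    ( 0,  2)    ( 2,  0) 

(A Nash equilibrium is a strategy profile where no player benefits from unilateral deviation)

Nash equilibrium: (A, X)

Work:
Best responses:
  P1 vs X: payoffs [4, 1, 0] → best response A (payoff 4)
  P1 vs Y: payoffs [2, 4, 0] → best response B (payoff 4)
  P1 vs Z: payoffs [3, 0, 2] → best response A (payoff 3)
  P2 vs A: payoffs [2, 2, 1] → best response X/Y (payoff 2)
  P2 vs B: payoffs [1, 3, 4] → best response Z (payoff 4)
  P2 vs C: payoffs [4, 2, 0] → best response X (payoff 4)
Mutual best responses: (A,X) → Nash equilibria.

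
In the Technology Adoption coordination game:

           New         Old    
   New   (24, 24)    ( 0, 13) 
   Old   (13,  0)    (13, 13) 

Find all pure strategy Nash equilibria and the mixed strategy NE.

Pure NE: (New, New) and (Old, Old); Mixed NE: p = 0.5417, q = 0.5417

Work:
Check pure NE:
(New, New): (24, 24) - no unilateral deviation beneficial
(Old, Old): (13, 13) - no unilateral deviation beneficial
Mixed NE: P1 plays New with p = 0.5417, P2 plays New with q = 0.5417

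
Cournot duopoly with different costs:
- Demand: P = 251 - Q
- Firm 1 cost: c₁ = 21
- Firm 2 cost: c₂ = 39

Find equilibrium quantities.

q₁* = 82.67, q₂* = 64.67

Work:
Reaction: q₁ = (251 - 21 - q₂)/2
Reaction: q₂ = (251 - 39 - q₁)/2
Solve simultaneously:
q₁* = (251 - 2×21 + 39)/3 = 82.67
q₂* = (251 - 2×39 + 21)/3 = 64.67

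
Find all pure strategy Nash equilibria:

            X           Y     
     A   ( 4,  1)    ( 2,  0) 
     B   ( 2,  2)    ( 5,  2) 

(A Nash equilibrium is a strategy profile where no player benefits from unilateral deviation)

Nash equilibrium: (A, X), (B, Y)

Work:
Best responses:
  P1 vs X: payoffs [4, 2] → best response A (payoff 4)
  P1 vs Y: payoffs [2, 5] → best response B (payoff 5)
  P2 vs A: payoffs [1, 0] → best response X (payoff 1)
  P2 vs B: payoffs [2, 2] → best response X/Y (payoff 2)
Mutual best responses: (A,X), (B,Y) → Nash equilibria.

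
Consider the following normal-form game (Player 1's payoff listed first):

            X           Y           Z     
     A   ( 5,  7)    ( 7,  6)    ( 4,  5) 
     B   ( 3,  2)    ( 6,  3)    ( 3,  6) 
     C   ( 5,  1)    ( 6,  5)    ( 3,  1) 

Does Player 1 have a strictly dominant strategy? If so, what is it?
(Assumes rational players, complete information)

No strictly dominant strategy exists for Player 1

Work:
A strategy strictly dominates another if it gives a strictly higher payoff against every opponent action. Compare each pair of P1's strategies column-by-column:
  A vs B: [5 vs 3, 7 vs 6, 4 vs 3] → A strictly dominates B
  A vs C: [5 vs 5, 7 vs 6, 4 vs 3] → A does not strictly dominate C (column X: 5 ≤ 5)
  B vs A: [3 vs 5, 6 vs 7, 3 vs 4] → B does not strictly dominate A (column X: 3 ≤ 5)
  B vs C: [3 vs 5, 6 vs 6, 3 vs 3] → B does not strictly dominate C (column X: 3 ≤ 5)
  C vs A: [5 vs 5, 6 vs 7, 3 vs 4] → C does not strictly dominate A (column X: 5 ≤ 5)
  C vs B: [5 vs 3, 6 vs 6, 3 vs 3] → C does not strictly dominate B (column Y: 6 ≤ 6)
No single strategy strictly dominates all others → no strictly dominant strategy.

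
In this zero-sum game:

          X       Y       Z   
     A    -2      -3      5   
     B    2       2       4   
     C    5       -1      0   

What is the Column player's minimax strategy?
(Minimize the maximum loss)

Column should play Y, value = 2

Work:
Column player minimizes Row's maximum payoff:
Column X: max payoff to Row = 5
Column Y: max payoff to Row = 2
Column Z: max payoff to Row = 5
Minimum is 2, achieved by column Y.
Minimax strategy: Y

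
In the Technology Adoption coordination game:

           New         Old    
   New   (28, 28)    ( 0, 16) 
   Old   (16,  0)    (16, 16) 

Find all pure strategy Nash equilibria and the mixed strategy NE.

Pure NE: (New, New) and (Old, Old); Mixed NE: p = 0.5714, q = 0.5714

Work:
Check pure NE:
(New, New): (28, 28) - no unilateral deviation beneficial
(Old, Old): (16, 16) - no unilateral deviation beneficial
Mixed NE: P1 plays New with p = 0.5714, P2 plays New with q = 0.5714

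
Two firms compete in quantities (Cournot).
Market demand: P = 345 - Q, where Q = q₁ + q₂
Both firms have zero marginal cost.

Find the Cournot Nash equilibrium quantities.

q₁* = q₂* = 115.0; P* = 115.0

Work:
Profit: π_i = P·q_i = (a - q_i - q_j)·q_i
FOC: ∂π_i/∂q_i = a - 2q_i - q_j = 0
Reaction function: q_i = (345 - q_j)/2
Symmetry: q* = 345/3 = 115.0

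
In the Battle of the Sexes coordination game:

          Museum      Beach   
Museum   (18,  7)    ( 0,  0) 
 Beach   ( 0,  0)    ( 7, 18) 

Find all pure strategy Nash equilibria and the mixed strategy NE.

Pure NE: (Museum, Museum) and (Beach, Beach); Mixed NE: p = 0.72, q = 0.28

Work:
Check pure NE:
(Museum, Museum): (18, 7) - no unilateral deviation beneficial
(Beach, Beach): (7, 18) - no unilateral deviation beneficial
Mixed NE: P1 plays Museum with p = 0.72, P2 plays Museum with q = 0.28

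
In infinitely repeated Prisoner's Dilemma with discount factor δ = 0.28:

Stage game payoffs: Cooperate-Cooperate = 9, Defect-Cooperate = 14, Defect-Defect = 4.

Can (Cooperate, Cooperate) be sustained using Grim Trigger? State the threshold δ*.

δ* = 0.5; since δ = 0.28 < 0.5, cooperation cannot be sustained

Work:
For Grim Trigger:
Cooperate forever: 9/(1-δ)
Defect then punished: 14 + 4·δ/(1-δ)
Need: 9/(1-δ) ≥ 14 + 4·δ/(1-δ)
Solving: δ ≥ (T-R)/(T-P) = (14-9)/(14-4) = 0.5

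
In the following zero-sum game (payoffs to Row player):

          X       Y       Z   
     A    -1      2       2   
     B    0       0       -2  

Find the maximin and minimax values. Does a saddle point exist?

Maximin = -1, Minimax = 0, Saddle: False

Work:
Row minimums: [-1, -2] → maximin = -1
Column maximums: [0, 2, 2] → minimax = 0
No saddle point (maximin ≠ minimax). Mixed strategy needed.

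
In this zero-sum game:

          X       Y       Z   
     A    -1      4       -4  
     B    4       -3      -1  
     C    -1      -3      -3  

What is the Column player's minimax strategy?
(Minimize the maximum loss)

Column should play Z, value = -1

Work:
Column player minimizes Row's maximum payoff:
Column X: max payoff to Row = 4
Column Y: max payoff to Row = 4
Column Z: max payoff to Row = -1
Minimum is -1, achieved by column Z.
Minimax strategy: Z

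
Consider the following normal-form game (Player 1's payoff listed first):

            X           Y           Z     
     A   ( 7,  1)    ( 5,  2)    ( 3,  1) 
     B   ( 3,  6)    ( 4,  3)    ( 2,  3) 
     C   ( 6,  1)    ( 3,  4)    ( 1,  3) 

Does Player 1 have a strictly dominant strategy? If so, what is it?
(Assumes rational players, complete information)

Yes, Player 1's strictly dominant strategy is A

Work:
A strategy strictly dominates another if it gives a strictly higher payoff against every opponent action. Compare each pair of P1's strategies column-by-column:
  A vs B: [7 vs 3, 5 vs 4, 3 vs 2] → A strictly dominates B
  A vs C: [7 vs 6, 5 vs 3, 3 vs 1] → A strictly dominates C
  B vs A: [3 vs 7, 4 vs 5, 2 vs 3] → B does not strictly dominate A (column X: 3 ≤ 7)
  B vs C: [3 vs 6, 4 vs 3, 2 vs 1] → B does not strictly dominate C (column X: 3 ≤ 6)
  C vs A: [6 vs 7, 3 vs 5, 1 vs 3] → C does not strictly dominate A (column X: 6 ≤ 7)
  C vs B: [6 vs 3, 3 vs 4, 1 vs 2] → C does not strictly dominate B (column Y: 3 ≤ 4)
A strictly dominates every other strategy → strictly dominant.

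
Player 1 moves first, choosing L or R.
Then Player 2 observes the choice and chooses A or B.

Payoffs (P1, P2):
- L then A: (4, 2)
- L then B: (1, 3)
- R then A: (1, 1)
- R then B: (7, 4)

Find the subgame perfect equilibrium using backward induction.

P1 plays R, P2 plays B after L and B after R; Payoff (7, 4)

Work:
Backward induction:
After L: P2 chooses B → P1 gets 1
After R: P2 chooses B → P1 gets 7
P1 chooses R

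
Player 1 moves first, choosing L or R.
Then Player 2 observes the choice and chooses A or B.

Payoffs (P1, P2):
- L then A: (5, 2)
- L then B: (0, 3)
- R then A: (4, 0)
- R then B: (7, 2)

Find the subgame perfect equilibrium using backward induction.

P1 plays R, P2 plays B after L and B after R; Payoff (7, 2)

Work:
Backward induction:
After L: P2 chooses B → P1 gets 0
After R: P2 chooses B → P1 gets 7
P1 chooses R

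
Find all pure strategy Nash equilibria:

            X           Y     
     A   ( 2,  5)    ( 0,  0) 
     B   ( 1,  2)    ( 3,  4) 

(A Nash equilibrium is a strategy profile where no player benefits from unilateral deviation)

Nash equilibrium: (A, X), (B, Y)

Work:
Best responses:
  P1 vs X: payoffs [2, 1] → best response A (payoff 2)
  P1 vs Y: payoffs [0, 3] → best response B (payoff 3)
  P2 vs A: payoffs [5, 0] → best response X (payoff 5)
  P2 vs B: payoffs [2, 4] → best response Y (payoff 4)
Mutual best responses: (A,X), (B,Y) → Nash equilibria.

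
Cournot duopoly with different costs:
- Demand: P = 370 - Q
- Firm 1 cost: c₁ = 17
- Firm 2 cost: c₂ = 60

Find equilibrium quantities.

q₁* = 132.0, q₂* = 89.0

Work:
Reaction: q₁ = (370 - 17 - q₂)/2
Reaction: q₂ = (370 - 60 - q₁)/2
Solve simultaneously:
q₁* = (370 - 2×17 + 60)/3 = 132.0
q₂* = (370 - 2×60 + 17)/3 = 89.0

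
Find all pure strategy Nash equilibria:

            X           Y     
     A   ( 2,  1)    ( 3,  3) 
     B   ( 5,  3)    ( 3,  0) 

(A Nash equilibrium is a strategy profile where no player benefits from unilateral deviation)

Nash equilibrium: (A, Y), (B, X)

Work:
Best responses:
  P1 vs X: payoffs [2, 5] → best response B (payoff 5)
  P1 vs Y: payoffs [3, 3] → best response A/B (payoff 3)
  P2 vs A: payoffs [1, 3] → best response Y (payoff 3)
  P2 vs B: payoffs [3, 0] → best response X (payoff 3)
Mutual best responses: (A,Y), (B,X) → Nash equilibria.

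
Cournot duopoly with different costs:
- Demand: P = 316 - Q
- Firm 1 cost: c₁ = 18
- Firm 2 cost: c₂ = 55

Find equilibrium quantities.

q₁* = 111.67, q₂* = 74.67

Work:
Reaction: q₁ = (316 - 18 - q₂)/2
Reaction: q₂ = (316 - 55 - q₁)/2
Solve simultaneously:
q₁* = (316 - 2×18 + 55)/3 = 111.67
q₂* = (316 - 2×55 + 18)/3 = 74.67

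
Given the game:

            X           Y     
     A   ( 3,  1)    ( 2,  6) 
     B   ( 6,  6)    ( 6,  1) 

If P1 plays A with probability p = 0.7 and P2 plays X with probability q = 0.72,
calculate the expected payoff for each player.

E[P1] = 3.704, E[P2] = 3.06

Work:
E[P1] = p·q·π₁(A,X) + p·(1-q)·π₁(A,Y) + (1-p)·q·π₁(B,X) + (1-p)·(1-q)·π₁(B,Y)
= 0.7·0.72·3 + 0.7·0.28·2 + 0.3·0.72·6 + 0.3·0.28·6
= 3.704

E[P2] = 3.06 (similar calculation)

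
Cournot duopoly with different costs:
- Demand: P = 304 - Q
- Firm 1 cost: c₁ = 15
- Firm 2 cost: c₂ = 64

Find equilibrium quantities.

q₁* = 112.67, q₂* = 63.67

Work:
Reaction: q₁ = (304 - 15 - q₂)/2
Reaction: q₂ = (304 - 64 - q₁)/2
Solve simultaneously:
q₁* = (304 - 2×15 + 64)/3 = 112.67
q₂* = (304 - 2×64 + 15)/3 = 63.67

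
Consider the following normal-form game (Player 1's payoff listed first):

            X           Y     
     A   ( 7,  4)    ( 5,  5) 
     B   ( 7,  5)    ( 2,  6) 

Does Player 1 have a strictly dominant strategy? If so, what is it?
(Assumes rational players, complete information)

No strictly dominant strategy exists for Player 1

Work:
A strategy strictly dominates another if it gives a strictly higher payoff against every opponent action. Compare each pair of P1's strategies column-by-column:
  A vs B: [7 vs 7, 5 vs 2] → A does not strictly dominate B (column X: 7 ≤ 7)
  B vs A: [7 vs 7, 2 vs 5] → B does not strictly dominate A (column X: 7 ≤ 7)
No single strategy strictly dominates all others → no strictly dominant strategy.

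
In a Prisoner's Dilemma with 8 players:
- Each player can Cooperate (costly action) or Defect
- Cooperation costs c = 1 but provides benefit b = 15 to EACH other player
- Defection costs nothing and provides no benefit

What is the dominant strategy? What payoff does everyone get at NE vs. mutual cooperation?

Dominant: Defect; NE payoff = 0; Coop payoff = 104

Work:
Defect dominates (saves cost c = 1, benefit to others is external)
NE: All defect → everyone gets 0
If all cooperate: each receives (7)×15 - 1 = 104
Social dilemma: 104 > 0 but NE gives 0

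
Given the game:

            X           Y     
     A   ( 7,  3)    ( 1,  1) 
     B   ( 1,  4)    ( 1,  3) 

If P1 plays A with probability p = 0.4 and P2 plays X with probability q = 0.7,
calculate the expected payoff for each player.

E[P1] = 2.68, E[P2] = 3.18

Work:
E[P1] = p·q·π₁(A,X) + p·(1-q)·π₁(A,Y) + (1-p)·q·π₁(B,X) + (1-p)·(1-q)·π₁(B,Y)
= 0.4·0.7·7 + 0.4·0.3·1 + 0.6·0.7·1 + 0.6·0.3·1
= 2.68

E[P2] = 3.18 (similar calculation)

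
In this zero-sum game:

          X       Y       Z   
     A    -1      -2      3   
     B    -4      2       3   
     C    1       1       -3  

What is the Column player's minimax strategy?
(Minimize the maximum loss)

Column should play X, value = 1

Work:
Column player minimizes Row's maximum payoff:
Column X: max payoff to Row = 1
Column Y: max payoff to Row = 2
Column Z: max payoff to Row = 3
Minimum is 1, achieved by column X.
Minimax strategy: X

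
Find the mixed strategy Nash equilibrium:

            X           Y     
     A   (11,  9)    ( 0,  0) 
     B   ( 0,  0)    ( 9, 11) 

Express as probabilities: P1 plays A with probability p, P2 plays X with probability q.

p = 0.55, q = 0.45

Work:
Find probabilities that make opponent indifferent:
P2 chooses q to make P1 indifferent between A and B
P1 chooses p to make P2 indifferent between X and Y
Mixed NE: P1 plays (A: 0.55, B: 0.45), P2 plays (X: 0.45, Y: 0.55)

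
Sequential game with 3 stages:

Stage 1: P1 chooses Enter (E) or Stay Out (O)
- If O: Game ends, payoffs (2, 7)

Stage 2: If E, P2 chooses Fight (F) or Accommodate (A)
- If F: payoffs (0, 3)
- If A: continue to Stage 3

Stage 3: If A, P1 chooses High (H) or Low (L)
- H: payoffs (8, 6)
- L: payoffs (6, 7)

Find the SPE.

SPE: (E, A, H); Outcome (8, 6)

Work:
Stage 3: P1 chooses H (8 vs 6)
Stage 2: P2: F->3, A->6 (anticipating H). Choose A
Stage 1: P1: O->2, E->8 (anticipating A, H). Choose E
SPE path: E -> A -> H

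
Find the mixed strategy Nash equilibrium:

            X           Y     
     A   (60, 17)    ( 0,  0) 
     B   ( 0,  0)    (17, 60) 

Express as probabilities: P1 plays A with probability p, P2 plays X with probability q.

p = 0.7792, q = 0.2208

Work:
Find probabilities that make opponent indifferent:
P2 chooses q to make P1 indifferent between A and B
P1 chooses p to make P2 indifferent between X and Y
Mixed NE: P1 plays (A: 0.7792, B: 0.2208), P2 plays (X: 0.2208, Y: 0.7792)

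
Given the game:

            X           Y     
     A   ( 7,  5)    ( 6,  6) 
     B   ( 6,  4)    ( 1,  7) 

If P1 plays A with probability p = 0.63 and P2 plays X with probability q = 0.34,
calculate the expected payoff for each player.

E[P1] = 4.9932, E[P2] = 5.7784

Work:
E[P1] = p·q·π₁(A,X) + p·(1-q)·π₁(A,Y) + (1-p)·q·π₁(B,X) + (1-p)·(1-q)·π₁(B,Y)
= 0.63·0.34·7 + 0.63·0.66·6 + 0.37·0.34·6 + 0.37·0.66·1
= 4.9932

E[P2] = 5.7784 (similar calculation)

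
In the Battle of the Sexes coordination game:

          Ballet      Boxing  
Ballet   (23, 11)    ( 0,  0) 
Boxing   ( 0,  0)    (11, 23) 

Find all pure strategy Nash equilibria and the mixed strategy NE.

Pure NE: (Ballet, Ballet) and (Boxing, Boxing); Mixed NE: p = 0.6765, q = 0.3235

Work:
Check pure NE:
(Ballet, Ballet): (23, 11) - no unilateral deviation beneficial
(Boxing, Boxing): (11, 23) - no unilateral deviation beneficial
Mixed NE: P1 plays Ballet with p = 0.6765, P2 plays Ballet with q = 0.3235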